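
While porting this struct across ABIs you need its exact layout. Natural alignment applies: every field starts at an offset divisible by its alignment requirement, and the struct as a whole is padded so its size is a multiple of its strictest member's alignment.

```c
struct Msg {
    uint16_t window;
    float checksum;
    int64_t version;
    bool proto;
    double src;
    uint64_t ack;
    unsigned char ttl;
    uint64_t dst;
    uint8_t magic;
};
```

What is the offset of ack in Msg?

32

@0: window [2B, align 2] → 2
+2 pad (align 4)
@4: checksum [4B, align 4] → 8
@8: version [8B, align 8] → 16
@16: proto [1B, align 1] → 17
+7 pad (align 8)
@24: src [8B, align 8] → 32
@32: ack [8B, align 8] → 40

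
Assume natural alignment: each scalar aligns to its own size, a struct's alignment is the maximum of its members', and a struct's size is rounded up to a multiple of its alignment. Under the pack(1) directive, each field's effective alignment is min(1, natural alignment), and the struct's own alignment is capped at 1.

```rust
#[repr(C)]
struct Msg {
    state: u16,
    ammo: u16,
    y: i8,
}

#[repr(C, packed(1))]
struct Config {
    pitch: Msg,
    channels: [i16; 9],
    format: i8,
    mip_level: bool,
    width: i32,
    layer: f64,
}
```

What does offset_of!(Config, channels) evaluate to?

6

Msg: state at 0 (size 2, align 2) → ends 2; ammo at 2 (size 2, align 2) → ends 4; y at 4 (size 1, align 1) → ends 5; tail pad 1 to reach multiple of 2; total 6 bytes, alignment 2
pitch at 0 (size 6, align 1) → ends 6
channels at 6 (size 18, align 1) → ends 24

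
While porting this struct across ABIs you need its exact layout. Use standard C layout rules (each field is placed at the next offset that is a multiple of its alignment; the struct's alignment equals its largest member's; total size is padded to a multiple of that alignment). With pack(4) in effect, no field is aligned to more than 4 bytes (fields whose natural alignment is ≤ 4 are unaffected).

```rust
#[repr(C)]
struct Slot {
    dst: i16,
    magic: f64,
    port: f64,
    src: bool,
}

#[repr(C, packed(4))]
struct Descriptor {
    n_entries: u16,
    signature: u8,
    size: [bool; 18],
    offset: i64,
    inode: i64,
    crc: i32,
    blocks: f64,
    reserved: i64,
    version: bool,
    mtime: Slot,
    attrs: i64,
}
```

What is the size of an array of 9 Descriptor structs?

Slot: @0: dst [2B, align 2] → 2; +6 pad (align 8); @8: magic [8B, align 8] → 16; @16: port [8B, align 8] → 24; @24: src [1B, align 1] → 25; +7 tail pad (align 8); size 32, align 8
@0: n_entries [2B, align 2] → 2
@2: signature [1B, align 1] → 3
@3: size [18B, align 1] → 21
+3 pad (align 4)
@24: offset [8B, align 4] → 32
@32: inode [8B, align 4] → 40
@40: crc [4B, align 4] → 44
@44: blocks [8B, align 4] → 52
@52: reserved [8B, align 4] → 60
@60: version [1B, align 1] → 61
+3 pad (align 4)
@64: mtime [32B, align 4] → 96
@96: attrs [8B, align 4] → 104
size 104, align 4
array of 9: 9 × 104 = 936

936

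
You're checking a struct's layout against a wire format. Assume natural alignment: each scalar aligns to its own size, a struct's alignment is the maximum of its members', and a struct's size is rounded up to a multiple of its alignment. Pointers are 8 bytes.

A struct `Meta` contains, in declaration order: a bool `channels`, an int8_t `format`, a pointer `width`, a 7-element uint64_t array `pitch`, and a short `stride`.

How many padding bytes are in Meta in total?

@0: channels [1B, align 1] → 1
@1: format [1B, align 1] → 2
+6 pad (align 8)
@8: width [8B, align 8] → 16
@16: pitch [56B, align 8] → 72
@72: stride [2B, align 2] → 74
+6 tail pad (align 8)
size 80, align 8
data bytes 68, size 80 → padding 12

12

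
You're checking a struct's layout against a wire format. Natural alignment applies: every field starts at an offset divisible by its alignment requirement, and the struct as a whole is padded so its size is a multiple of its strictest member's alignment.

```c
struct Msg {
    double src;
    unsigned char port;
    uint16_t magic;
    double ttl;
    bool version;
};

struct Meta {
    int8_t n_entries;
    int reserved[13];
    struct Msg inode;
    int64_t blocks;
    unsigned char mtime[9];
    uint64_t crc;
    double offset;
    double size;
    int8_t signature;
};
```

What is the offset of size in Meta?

Msg: src at 0 (size 8, align 8) → ends 8; port at 8 (size 1, align 1) → ends 9; pad 1 to align 2 for magic; magic at 10 (size 2, align 2) → ends 12; pad 4 to align 8 for ttl; ttl at 16 (size 8, align 8) → ends 24; version at 24 (size 1, align 1) → ends 25; tail pad 7 to reach multiple of 8; total 32 bytes, alignment 8
n_entries at 0 (size 1, align 1) → ends 1
pad 3 to align 4 for reserved
reserved at 4 (size 52, align 4) → ends 56
inode at 56 (size 32, align 8) → ends 88
blocks at 88 (size 8, align 8) → ends 96
mtime at 96 (size 9, align 1) → ends 105
pad 7 to align 8 for crc
crc at 112 (size 8, align 8) → ends 120
offset at 120 (size 8, align 8) → ends 128
size at 128 (size 8, align 8) → ends 136

128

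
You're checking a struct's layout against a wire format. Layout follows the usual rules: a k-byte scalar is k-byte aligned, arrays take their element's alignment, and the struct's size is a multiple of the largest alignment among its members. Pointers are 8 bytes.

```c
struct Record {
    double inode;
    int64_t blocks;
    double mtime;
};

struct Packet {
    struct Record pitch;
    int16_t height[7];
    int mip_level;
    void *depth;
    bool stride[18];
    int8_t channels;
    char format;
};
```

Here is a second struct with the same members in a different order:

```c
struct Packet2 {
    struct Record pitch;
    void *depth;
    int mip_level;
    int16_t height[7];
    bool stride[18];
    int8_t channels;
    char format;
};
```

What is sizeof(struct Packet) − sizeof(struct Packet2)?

8

Record: 0..8  inode  (8B, 8-aligned); 8..16  blocks  (8B, 8-aligned); 16..24  mtime  (8B, 8-aligned); sizeof = 24, alignof = 8
0..24  pitch  (24B, 8-aligned)
24..38  height  (14B, 2-aligned)
38..40  -- padding (2B)
40..44  mip_level  (4B, 4-aligned)
44..48  -- padding (4B)
48..56  depth  (8B, 8-aligned)
56..74  stride  (18B, 1-aligned)
74..75  channels  (1B, 1-aligned)
75..76  format  (1B, 1-aligned)
76..80  -- tail padding (4B)
sizeof = 80, alignof = 8
— Packet2 —
0..24  pitch  (24B, 8-aligned)
24..32  depth  (8B, 8-aligned)
32..36  mip_level  (4B, 4-aligned)
36..50  height  (14B, 2-aligned)
50..68  stride  (18B, 1-aligned)
68..69  channels  (1B, 1-aligned)
69..70  format  (1B, 1-aligned)
70..72  -- tail padding (2B)
sizeof = 72, alignof = 8
80 − 72 = 8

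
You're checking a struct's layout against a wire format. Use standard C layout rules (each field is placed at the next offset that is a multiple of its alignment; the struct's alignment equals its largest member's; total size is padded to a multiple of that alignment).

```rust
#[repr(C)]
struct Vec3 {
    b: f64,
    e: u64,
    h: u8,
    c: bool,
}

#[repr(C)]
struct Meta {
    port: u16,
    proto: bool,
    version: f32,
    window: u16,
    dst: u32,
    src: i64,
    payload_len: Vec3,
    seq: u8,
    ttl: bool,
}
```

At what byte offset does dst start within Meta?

Vec3: @0: b [8B, align 8] → 8; @8: e [8B, align 8] → 16; @16: h [1B, align 1] → 17; @17: c [1B, align 1] → 18; +6 tail pad (align 8); size 24, align 8
@0: port [2B, align 2] → 2
@2: proto [1B, align 1] → 3
+1 pad (align 4)
@4: version [4B, align 4] → 8
@8: window [2B, align 2] → 10
+2 pad (align 4)
@12: dst [4B, align 4] → 16

12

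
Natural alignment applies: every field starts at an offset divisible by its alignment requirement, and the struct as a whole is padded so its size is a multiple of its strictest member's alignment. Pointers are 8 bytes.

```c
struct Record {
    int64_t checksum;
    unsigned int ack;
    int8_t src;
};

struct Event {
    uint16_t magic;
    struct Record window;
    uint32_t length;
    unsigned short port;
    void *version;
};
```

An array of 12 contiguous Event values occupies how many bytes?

Record: @0: checksum [8B, align 8] → 8; @8: ack [4B, align 4] → 12; @12: src [1B, align 1] → 13; +3 tail pad (align 8); size 16, align 8
@0: magic [2B, align 2] → 2
+6 pad (align 8)
@8: window [16B, align 8] → 24
@24: length [4B, align 4] → 28
@28: port [2B, align 2] → 30
+2 pad (align 8)
@32: version [8B, align 8] → 40
size 40, align 8
array of 12: 12 × 40 = 480

480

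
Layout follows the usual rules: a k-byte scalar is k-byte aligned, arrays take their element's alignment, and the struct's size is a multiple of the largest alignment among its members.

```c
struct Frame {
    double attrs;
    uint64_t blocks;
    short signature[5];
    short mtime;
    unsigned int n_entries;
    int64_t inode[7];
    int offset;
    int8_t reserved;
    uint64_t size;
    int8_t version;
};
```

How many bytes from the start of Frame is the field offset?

88

attrs at 0 (size 8, align 8) → ends 8
blocks at 8 (size 8, align 8) → ends 16
signature at 16 (size 10, align 2) → ends 26
mtime at 26 (size 2, align 2) → ends 28
n_entries at 28 (size 4, align 4) → ends 32
inode at 32 (size 56, align 8) → ends 88
offset at 88 (size 4, align 4) → ends 92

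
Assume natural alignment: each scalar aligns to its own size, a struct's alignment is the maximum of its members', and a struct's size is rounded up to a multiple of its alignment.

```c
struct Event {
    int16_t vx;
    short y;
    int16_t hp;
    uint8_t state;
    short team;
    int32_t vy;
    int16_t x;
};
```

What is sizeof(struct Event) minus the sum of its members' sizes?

5

@0: vx [2B, align 2] → 2
@2: y [2B, align 2] → 4
@4: hp [2B, align 2] → 6
@6: state [1B, align 1] → 7
+1 pad (align 2)
@8: team [2B, align 2] → 10
+2 pad (align 4)
@12: vy [4B, align 4] → 16
@16: x [2B, align 2] → 18
+2 tail pad (align 4)
size 20, align 4
data bytes 15, size 20 → padding 5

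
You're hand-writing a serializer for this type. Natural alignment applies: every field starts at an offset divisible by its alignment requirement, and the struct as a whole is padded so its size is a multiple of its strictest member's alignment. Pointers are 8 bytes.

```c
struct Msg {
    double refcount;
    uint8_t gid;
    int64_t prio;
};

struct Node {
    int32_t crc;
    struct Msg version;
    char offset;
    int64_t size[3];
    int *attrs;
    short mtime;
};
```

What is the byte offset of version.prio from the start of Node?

Msg: @0: refcount [8B, align 8] → 8; @8: gid [1B, align 1] → 9; +7 pad (align 8); @16: prio [8B, align 8] → 24; size 24, align 8
@0: crc [4B, align 4] → 4
+4 pad (align 8)
@8: version [24B, align 8] → 32
within Msg: prio at 16
8 + 16 = 24

24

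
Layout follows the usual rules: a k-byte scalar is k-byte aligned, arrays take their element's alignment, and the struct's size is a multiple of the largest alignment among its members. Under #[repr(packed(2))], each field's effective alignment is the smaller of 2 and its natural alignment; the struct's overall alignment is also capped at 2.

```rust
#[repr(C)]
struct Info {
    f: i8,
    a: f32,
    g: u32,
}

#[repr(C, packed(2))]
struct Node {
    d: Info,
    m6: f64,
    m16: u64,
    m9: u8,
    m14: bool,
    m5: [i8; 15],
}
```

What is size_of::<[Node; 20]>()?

920

Info: 0..1  f  (1B, 1-aligned); 1..4  -- padding (3B); 4..8  a  (4B, 4-aligned); 8..12  g  (4B, 4-aligned); sizeof = 12, alignof = 4
0..12  d  (12B, 2-aligned)
12..20  m6  (8B, 2-aligned)
20..28  m16  (8B, 2-aligned)
28..29  m9  (1B, 1-aligned)
29..30  m14  (1B, 1-aligned)
30..45  m5  (15B, 1-aligned)
45..46  -- tail padding (1B)
sizeof = 46, alignof = 2
array of 20: 20 × 46 = 920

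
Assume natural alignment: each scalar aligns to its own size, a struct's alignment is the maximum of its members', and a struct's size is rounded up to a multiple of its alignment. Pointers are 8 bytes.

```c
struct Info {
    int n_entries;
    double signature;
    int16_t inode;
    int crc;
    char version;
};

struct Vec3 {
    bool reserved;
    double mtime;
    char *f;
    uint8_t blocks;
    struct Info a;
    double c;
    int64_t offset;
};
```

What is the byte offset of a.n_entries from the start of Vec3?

32

Info: n_entries at 0 (size 4, align 4) → ends 4; pad 4 to align 8 for signature; signature at 8 (size 8, align 8) → ends 16; inode at 16 (size 2, align 2) → ends 18; pad 2 to align 4 for crc; crc at 20 (size 4, align 4) → ends 24; version at 24 (size 1, align 1) → ends 25; tail pad 7 to reach multiple of 8; total 32 bytes, alignment 8
reserved at 0 (size 1, align 1) → ends 1
pad 7 to align 8 for mtime
mtime at 8 (size 8, align 8) → ends 16
f at 16 (size 8, align 8) → ends 24
blocks at 24 (size 1, align 1) → ends 25
pad 7 to align 8 for a
a at 32 (size 32, align 8) → ends 64
within Info: n_entries at 0
32 + 0 = 32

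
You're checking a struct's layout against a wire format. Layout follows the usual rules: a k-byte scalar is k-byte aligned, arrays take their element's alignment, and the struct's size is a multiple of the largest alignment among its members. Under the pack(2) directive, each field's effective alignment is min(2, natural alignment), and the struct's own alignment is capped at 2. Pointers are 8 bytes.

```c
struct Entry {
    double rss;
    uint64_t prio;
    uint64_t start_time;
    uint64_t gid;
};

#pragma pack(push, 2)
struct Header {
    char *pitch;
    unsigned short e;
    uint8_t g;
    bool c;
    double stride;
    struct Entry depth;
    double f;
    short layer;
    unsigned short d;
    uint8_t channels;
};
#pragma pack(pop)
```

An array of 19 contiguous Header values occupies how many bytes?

1254

Entry: rss at 0 (size 8, align 8) → ends 8; prio at 8 (size 8, align 8) → ends 16; start_time at 16 (size 8, align 8) → ends 24; gid at 24 (size 8, align 8) → ends 32; total 32 bytes, alignment 8
pitch at 0 (size 8, align 2) → ends 8
e at 8 (size 2, align 2) → ends 10
g at 10 (size 1, align 1) → ends 11
c at 11 (size 1, align 1) → ends 12
stride at 12 (size 8, align 2) → ends 20
depth at 20 (size 32, align 2) → ends 52
f at 52 (size 8, align 2) → ends 60
layer at 60 (size 2, align 2) → ends 62
d at 62 (size 2, align 2) → ends 64
channels at 64 (size 1, align 1) → ends 65
tail pad 1 to reach multiple of 2
total 66 bytes, alignment 2
array of 19: 19 × 66 = 1254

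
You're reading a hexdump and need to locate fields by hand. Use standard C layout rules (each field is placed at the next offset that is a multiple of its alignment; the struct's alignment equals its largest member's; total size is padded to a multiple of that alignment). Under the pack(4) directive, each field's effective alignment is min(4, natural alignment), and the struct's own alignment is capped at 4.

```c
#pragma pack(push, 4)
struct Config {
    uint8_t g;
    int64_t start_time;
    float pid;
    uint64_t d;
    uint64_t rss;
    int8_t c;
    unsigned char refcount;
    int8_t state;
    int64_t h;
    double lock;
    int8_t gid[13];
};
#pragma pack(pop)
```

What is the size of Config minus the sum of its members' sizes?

7

@0: g [1B, align 1] → 1
+3 pad (align 4)
@4: start_time [8B, align 4] → 12
@12: pid [4B, align 4] → 16
@16: d [8B, align 4] → 24
@24: rss [8B, align 4] → 32
@32: c [1B, align 1] → 33
@33: refcount [1B, align 1] → 34
@34: state [1B, align 1] → 35
+1 pad (align 4)
@36: h [8B, align 4] → 44
@44: lock [8B, align 4] → 52
@52: gid [13B, align 1] → 65
+3 tail pad (align 4)
size 68, align 4
data bytes 61, size 68 → padding 7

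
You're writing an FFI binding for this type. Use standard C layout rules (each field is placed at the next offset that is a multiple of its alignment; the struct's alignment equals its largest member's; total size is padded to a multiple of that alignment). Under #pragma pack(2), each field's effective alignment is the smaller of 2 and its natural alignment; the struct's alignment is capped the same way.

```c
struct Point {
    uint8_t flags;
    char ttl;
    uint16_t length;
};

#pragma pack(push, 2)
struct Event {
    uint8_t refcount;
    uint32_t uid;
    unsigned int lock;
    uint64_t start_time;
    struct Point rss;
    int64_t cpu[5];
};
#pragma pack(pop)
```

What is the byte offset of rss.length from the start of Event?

20

Point: @0: flags [1B, align 1] → 1; @1: ttl [1B, align 1] → 2; @2: length [2B, align 2] → 4; size 4, align 2
@0: refcount [1B, align 1] → 1
+1 pad (align 2)
@2: uid [4B, align 2] → 6
@6: lock [4B, align 2] → 10
@10: start_time [8B, align 2] → 18
@18: rss [4B, align 2] → 22
within Point: length at 2
18 + 2 = 20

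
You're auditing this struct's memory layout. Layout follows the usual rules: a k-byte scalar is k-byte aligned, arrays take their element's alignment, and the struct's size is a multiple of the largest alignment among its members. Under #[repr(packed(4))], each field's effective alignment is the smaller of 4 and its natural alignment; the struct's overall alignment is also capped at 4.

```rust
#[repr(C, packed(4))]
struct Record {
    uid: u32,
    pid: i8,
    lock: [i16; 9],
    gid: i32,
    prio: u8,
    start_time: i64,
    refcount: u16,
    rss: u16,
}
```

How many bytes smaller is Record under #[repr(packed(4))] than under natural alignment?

natural layout:
  @0: uid [4B, align 4] → 4
  @4: pid [1B, align 1] → 5
  +1 pad (align 2)
  @6: lock [18B, align 2] → 24
  @24: gid [4B, align 4] → 28
  @28: prio [1B, align 1] → 29
  +3 pad (align 8)
  @32: start_time [8B, align 8] → 40
  @40: refcount [2B, align 2] → 42
  @42: rss [2B, align 2] → 44
  +4 tail pad (align 8)
  size 48, align 8
packed(4) layout:
  @0: uid [4B, align 4] → 4
  @4: pid [1B, align 1] → 5
  +1 pad (align 2)
  @6: lock [18B, align 2] → 24
  @24: gid [4B, align 4] → 28
  @28: prio [1B, align 1] → 29
  +3 pad (align 4)
  @32: start_time [8B, align 4] → 40
  @40: refcount [2B, align 2] → 42
  @42: rss [2B, align 2] → 44
  size 44, align 4
48 − 44 = 4

4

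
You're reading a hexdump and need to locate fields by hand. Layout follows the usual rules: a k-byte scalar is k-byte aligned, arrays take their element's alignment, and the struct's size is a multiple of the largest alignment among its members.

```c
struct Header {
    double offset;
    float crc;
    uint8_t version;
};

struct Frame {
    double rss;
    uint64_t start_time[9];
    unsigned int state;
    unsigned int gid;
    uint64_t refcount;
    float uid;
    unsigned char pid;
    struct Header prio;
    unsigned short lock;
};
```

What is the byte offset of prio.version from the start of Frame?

Header: offset at 0 (size 8, align 8) → ends 8; crc at 8 (size 4, align 4) → ends 12; version at 12 (size 1, align 1) → ends 13; tail pad 3 to reach multiple of 8; total 16 bytes, alignment 8
rss at 0 (size 8, align 8) → ends 8
start_time at 8 (size 72, align 8) → ends 80
state at 80 (size 4, align 4) → ends 84
gid at 84 (size 4, align 4) → ends 88
refcount at 88 (size 8, align 8) → ends 96
uid at 96 (size 4, align 4) → ends 100
pid at 100 (size 1, align 1) → ends 101
pad 3 to align 8 for prio
prio at 104 (size 16, align 8) → ends 120
within Header: version at 12
104 + 12 = 116

116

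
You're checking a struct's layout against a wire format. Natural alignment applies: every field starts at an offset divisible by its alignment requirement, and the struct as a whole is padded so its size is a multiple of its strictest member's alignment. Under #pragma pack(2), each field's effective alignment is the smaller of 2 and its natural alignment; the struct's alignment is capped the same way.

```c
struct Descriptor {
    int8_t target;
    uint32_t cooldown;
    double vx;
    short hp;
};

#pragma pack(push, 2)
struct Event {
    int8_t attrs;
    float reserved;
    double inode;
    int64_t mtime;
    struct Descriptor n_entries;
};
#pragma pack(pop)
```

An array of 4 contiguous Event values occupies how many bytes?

184

Descriptor: target at 0 (size 1, align 1) → ends 1; pad 3 to align 4 for cooldown; cooldown at 4 (size 4, align 4) → ends 8; vx at 8 (size 8, align 8) → ends 16; hp at 16 (size 2, align 2) → ends 18; tail pad 6 to reach multiple of 8; total 24 bytes, alignment 8
attrs at 0 (size 1, align 1) → ends 1
pad 1 to align 2 for reserved
reserved at 2 (size 4, align 2) → ends 6
inode at 6 (size 8, align 2) → ends 14
mtime at 14 (size 8, align 2) → ends 22
n_entries at 22 (size 24, align 2) → ends 46
total 46 bytes, alignment 2
array of 4: 4 × 46 = 184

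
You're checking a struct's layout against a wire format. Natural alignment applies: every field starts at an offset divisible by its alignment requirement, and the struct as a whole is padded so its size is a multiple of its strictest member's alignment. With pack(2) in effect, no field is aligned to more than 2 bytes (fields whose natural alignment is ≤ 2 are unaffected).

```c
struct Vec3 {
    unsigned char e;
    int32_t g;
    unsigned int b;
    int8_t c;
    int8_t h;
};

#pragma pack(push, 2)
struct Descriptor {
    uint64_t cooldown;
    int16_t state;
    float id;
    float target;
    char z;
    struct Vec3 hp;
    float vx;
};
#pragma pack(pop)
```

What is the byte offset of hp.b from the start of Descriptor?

Vec3: 0..1  e  (1B, 1-aligned); 1..4  -- padding (3B); 4..8  g  (4B, 4-aligned); 8..12  b  (4B, 4-aligned); 12..13  c  (1B, 1-aligned); 13..14  h  (1B, 1-aligned); 14..16  -- tail padding (2B); sizeof = 16, alignof = 4
0..8  cooldown  (8B, 2-aligned)
8..10  state  (2B, 2-aligned)
10..14  id  (4B, 2-aligned)
14..18  target  (4B, 2-aligned)
18..19  z  (1B, 1-aligned)
19..20  -- padding (1B)
20..36  hp  (16B, 2-aligned)
within Vec3: b at 8
20 + 8 = 28

28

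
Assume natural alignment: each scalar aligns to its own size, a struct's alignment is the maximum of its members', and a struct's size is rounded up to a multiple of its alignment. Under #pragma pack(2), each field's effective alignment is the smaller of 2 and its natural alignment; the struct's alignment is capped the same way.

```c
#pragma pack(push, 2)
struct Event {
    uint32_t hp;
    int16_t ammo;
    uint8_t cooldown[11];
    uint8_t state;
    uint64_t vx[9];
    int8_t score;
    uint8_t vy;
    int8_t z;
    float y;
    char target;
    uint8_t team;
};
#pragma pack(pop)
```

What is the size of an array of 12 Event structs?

@0: hp [4B, align 2] → 4
@4: ammo [2B, align 2] → 6
@6: cooldown [11B, align 1] → 17
@17: state [1B, align 1] → 18
@18: vx [72B, align 2] → 90
@90: score [1B, align 1] → 91
@91: vy [1B, align 1] → 92
@92: z [1B, align 1] → 93
+1 pad (align 2)
@94: y [4B, align 2] → 98
@98: target [1B, align 1] → 99
@99: team [1B, align 1] → 100
size 100, align 2
array of 12: 12 × 100 = 1200

1200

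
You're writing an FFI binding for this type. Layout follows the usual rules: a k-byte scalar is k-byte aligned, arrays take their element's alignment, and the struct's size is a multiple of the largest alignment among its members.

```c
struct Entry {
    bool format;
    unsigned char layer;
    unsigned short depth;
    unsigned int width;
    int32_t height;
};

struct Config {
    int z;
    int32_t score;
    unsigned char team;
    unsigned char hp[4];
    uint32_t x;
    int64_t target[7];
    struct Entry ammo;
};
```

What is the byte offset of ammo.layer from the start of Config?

Entry: format at 0 (size 1, align 1) → ends 1; layer at 1 (size 1, align 1) → ends 2; depth at 2 (size 2, align 2) → ends 4; width at 4 (size 4, align 4) → ends 8; height at 8 (size 4, align 4) → ends 12; total 12 bytes, alignment 4
z at 0 (size 4, align 4) → ends 4
score at 4 (size 4, align 4) → ends 8
team at 8 (size 1, align 1) → ends 9
hp at 9 (size 4, align 1) → ends 13
pad 3 to align 4 for x
x at 16 (size 4, align 4) → ends 20
pad 4 to align 8 for target
target at 24 (size 56, align 8) → ends 80
ammo at 80 (size 12, align 4) → ends 92
within Entry: layer at 1
80 + 1 = 81

81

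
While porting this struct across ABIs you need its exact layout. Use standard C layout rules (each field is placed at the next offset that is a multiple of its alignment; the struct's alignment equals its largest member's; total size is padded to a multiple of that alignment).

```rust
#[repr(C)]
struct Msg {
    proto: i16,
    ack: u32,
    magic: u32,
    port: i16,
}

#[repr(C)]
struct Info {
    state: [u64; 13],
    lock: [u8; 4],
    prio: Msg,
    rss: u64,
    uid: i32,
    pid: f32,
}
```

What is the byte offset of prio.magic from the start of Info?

Msg: @0: proto [2B, align 2] → 2; +2 pad (align 4); @4: ack [4B, align 4] → 8; @8: magic [4B, align 4] → 12; @12: port [2B, align 2] → 14; +2 tail pad (align 4); size 16, align 4
@0: state [104B, align 8] → 104
@104: lock [4B, align 1] → 108
@108: prio [16B, align 4] → 124
within Msg: magic at 8
108 + 8 = 116

116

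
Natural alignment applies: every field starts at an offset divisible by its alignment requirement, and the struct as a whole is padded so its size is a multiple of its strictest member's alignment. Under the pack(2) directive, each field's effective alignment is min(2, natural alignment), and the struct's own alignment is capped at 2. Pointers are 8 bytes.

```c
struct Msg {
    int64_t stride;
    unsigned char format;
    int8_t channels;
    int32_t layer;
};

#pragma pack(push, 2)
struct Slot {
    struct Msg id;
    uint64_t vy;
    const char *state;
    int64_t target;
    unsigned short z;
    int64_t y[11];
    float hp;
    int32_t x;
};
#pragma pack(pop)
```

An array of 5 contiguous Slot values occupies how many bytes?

Msg: stride at 0 (size 8, align 8) → ends 8; format at 8 (size 1, align 1) → ends 9; channels at 9 (size 1, align 1) → ends 10; pad 2 to align 4 for layer; layer at 12 (size 4, align 4) → ends 16; total 16 bytes, alignment 8
id at 0 (size 16, align 2) → ends 16
vy at 16 (size 8, align 2) → ends 24
state at 24 (size 8, align 2) → ends 32
target at 32 (size 8, align 2) → ends 40
z at 40 (size 2, align 2) → ends 42
y at 42 (size 88, align 2) → ends 130
hp at 130 (size 4, align 2) → ends 134
x at 134 (size 4, align 2) → ends 138
total 138 bytes, alignment 2
array of 5: 5 × 138 = 690

690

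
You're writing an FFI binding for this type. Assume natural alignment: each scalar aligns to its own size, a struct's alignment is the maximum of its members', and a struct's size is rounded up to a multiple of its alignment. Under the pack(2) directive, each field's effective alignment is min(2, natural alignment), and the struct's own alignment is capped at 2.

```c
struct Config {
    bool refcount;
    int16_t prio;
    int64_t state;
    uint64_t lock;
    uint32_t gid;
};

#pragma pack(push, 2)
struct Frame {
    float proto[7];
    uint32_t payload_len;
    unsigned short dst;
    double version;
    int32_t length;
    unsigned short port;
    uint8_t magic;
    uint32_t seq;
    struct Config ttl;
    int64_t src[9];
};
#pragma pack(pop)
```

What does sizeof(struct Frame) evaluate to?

Config: refcount at 0 (size 1, align 1) → ends 1; pad 1 to align 2 for prio; prio at 2 (size 2, align 2) → ends 4; pad 4 to align 8 for state; state at 8 (size 8, align 8) → ends 16; lock at 16 (size 8, align 8) → ends 24; gid at 24 (size 4, align 4) → ends 28; tail pad 4 to reach multiple of 8; total 32 bytes, alignment 8
proto at 0 (size 28, align 2) → ends 28
payload_len at 28 (size 4, align 2) → ends 32
dst at 32 (size 2, align 2) → ends 34
version at 34 (size 8, align 2) → ends 42
length at 42 (size 4, align 2) → ends 46
port at 46 (size 2, align 2) → ends 48
magic at 48 (size 1, align 1) → ends 49
pad 1 to align 2 for seq
seq at 50 (size 4, align 2) → ends 54
ttl at 54 (size 32, align 2) → ends 86
src at 86 (size 72, align 2) → ends 158
total 158 bytes, alignment 2

158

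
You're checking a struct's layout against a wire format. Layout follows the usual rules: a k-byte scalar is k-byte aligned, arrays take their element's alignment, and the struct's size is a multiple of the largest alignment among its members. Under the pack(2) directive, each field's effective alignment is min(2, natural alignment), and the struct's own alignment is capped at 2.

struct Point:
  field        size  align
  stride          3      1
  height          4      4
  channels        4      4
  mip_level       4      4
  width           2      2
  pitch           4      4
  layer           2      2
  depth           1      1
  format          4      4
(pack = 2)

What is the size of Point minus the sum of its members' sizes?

2

@0: stride [3B, align 1] → 3
+1 pad (align 2)
@4: height [4B, align 2] → 8
@8: channels [4B, align 2] → 12
@12: mip_level [4B, align 2] → 16
@16: width [2B, align 2] → 18
@18: pitch [4B, align 2] → 22
@22: layer [2B, align 2] → 24
@24: depth [1B, align 1] → 25
+1 pad (align 2)
@26: format [4B, align 2] → 30
size 30, align 2
data bytes 28, size 30 → padding 2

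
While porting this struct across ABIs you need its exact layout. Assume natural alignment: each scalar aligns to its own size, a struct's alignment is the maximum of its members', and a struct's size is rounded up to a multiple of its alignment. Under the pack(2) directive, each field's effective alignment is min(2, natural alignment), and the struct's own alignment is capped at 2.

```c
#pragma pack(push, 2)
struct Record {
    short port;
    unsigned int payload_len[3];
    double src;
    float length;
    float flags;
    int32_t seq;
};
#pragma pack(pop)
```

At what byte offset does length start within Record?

0..2  port  (2B, 2-aligned)
2..14  payload_len  (12B, 2-aligned)
14..22  src  (8B, 2-aligned)
22..26  length  (4B, 2-aligned)

22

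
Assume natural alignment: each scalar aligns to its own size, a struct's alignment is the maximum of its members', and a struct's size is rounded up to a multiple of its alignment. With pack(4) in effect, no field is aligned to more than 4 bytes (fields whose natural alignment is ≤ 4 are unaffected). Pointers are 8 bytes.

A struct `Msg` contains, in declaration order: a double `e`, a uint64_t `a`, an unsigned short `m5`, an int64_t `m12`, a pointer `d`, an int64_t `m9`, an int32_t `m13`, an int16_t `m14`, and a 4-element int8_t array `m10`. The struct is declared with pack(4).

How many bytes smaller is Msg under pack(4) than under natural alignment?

natural layout:
  @0: e [8B, align 8] → 8
  @8: a [8B, align 8] → 16
  @16: m5 [2B, align 2] → 18
  +6 pad (align 8)
  @24: m12 [8B, align 8] → 32
  @32: d [8B, align 8] → 40
  @40: m9 [8B, align 8] → 48
  @48: m13 [4B, align 4] → 52
  @52: m14 [2B, align 2] → 54
  @54: m10 [4B, align 1] → 58
  +6 tail pad (align 8)
  size 64, align 8
packed(4) layout:
  @0: e [8B, align 4] → 8
  @8: a [8B, align 4] → 16
  @16: m5 [2B, align 2] → 18
  +2 pad (align 4)
  @20: m12 [8B, align 4] → 28
  @28: d [8B, align 4] → 36
  @36: m9 [8B, align 4] → 44
  @44: m13 [4B, align 4] → 48
  @48: m14 [2B, align 2] → 50
  @50: m10 [4B, align 1] → 54
  +2 tail pad (align 4)
  size 56, align 4
64 − 56 = 8

8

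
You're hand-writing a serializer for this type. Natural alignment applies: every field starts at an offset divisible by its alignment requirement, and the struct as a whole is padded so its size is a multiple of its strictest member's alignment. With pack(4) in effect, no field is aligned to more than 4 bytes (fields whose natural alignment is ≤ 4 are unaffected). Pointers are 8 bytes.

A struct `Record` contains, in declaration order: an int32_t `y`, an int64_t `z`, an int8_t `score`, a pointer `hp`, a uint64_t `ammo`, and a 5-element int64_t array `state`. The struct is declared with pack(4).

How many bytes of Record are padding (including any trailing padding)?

@0: y [4B, align 4] → 4
@4: z [8B, align 4] → 12
@12: score [1B, align 1] → 13
+3 pad (align 4)
@16: hp [8B, align 4] → 24
@24: ammo [8B, align 4] → 32
@32: state [40B, align 4] → 72
size 72, align 4
data bytes 69, size 72 → padding 3

3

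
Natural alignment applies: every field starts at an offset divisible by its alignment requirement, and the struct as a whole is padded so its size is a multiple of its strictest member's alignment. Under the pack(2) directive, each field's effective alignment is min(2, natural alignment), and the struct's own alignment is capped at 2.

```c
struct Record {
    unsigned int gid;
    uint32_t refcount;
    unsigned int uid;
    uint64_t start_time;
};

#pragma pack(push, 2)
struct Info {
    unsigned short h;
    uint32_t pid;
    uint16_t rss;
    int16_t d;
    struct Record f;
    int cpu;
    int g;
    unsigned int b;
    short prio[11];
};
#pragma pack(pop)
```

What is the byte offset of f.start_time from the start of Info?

26

Record: 0..4  gid  (4B, 4-aligned); 4..8  refcount  (4B, 4-aligned); 8..12  uid  (4B, 4-aligned); 12..16  -- padding (4B); 16..24  start_time  (8B, 8-aligned); sizeof = 24, alignof = 8
0..2  h  (2B, 2-aligned)
2..6  pid  (4B, 2-aligned)
6..8  rss  (2B, 2-aligned)
8..10  d  (2B, 2-aligned)
10..34  f  (24B, 2-aligned)
within Record: start_time at 16
10 + 16 = 26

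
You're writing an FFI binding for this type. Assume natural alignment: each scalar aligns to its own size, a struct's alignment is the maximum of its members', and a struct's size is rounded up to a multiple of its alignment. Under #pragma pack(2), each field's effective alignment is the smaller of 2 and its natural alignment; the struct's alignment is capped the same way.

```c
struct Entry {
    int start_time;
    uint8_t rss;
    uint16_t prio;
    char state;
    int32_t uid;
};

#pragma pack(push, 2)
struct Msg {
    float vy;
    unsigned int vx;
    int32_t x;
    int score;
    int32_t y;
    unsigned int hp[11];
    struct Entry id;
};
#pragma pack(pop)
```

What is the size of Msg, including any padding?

80 bytes

Entry: 0..4  start_time  (4B, 4-aligned); 4..5  rss  (1B, 1-aligned); 5..6  -- padding (1B); 6..8  prio  (2B, 2-aligned); 8..9  state  (1B, 1-aligned); 9..12  -- padding (3B); 12..16  uid  (4B, 4-aligned); sizeof = 16, alignof = 4
0..4  vy  (4B, 2-aligned)
4..8  vx  (4B, 2-aligned)
8..12  x  (4B, 2-aligned)
12..16  score  (4B, 2-aligned)
16..20  y  (4B, 2-aligned)
20..64  hp  (44B, 2-aligned)
64..80  id  (16B, 2-aligned)
sizeof = 80, alignof = 2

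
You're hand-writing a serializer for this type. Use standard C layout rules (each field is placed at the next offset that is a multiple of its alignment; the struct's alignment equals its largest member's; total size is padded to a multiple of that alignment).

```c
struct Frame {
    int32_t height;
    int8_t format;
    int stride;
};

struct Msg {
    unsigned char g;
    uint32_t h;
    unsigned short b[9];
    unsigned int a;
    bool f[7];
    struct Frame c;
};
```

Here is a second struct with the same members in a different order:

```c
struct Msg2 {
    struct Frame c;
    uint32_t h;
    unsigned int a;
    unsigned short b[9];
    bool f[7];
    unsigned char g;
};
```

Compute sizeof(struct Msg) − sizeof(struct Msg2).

4

Frame: height at 0 (size 4, align 4) → ends 4; format at 4 (size 1, align 1) → ends 5; pad 3 to align 4 for stride; stride at 8 (size 4, align 4) → ends 12; total 12 bytes, alignment 4
g at 0 (size 1, align 1) → ends 1
pad 3 to align 4 for h
h at 4 (size 4, align 4) → ends 8
b at 8 (size 18, align 2) → ends 26
pad 2 to align 4 for a
a at 28 (size 4, align 4) → ends 32
f at 32 (size 7, align 1) → ends 39
pad 1 to align 4 for c
c at 40 (size 12, align 4) → ends 52
total 52 bytes, alignment 4
— Msg2 —
c at 0 (size 12, align 4) → ends 12
h at 12 (size 4, align 4) → ends 16
a at 16 (size 4, align 4) → ends 20
b at 20 (size 18, align 2) → ends 38
f at 38 (size 7, align 1) → ends 45
g at 45 (size 1, align 1) → ends 46
tail pad 2 to reach multiple of 4
total 48 bytes, alignment 4
52 − 48 = 4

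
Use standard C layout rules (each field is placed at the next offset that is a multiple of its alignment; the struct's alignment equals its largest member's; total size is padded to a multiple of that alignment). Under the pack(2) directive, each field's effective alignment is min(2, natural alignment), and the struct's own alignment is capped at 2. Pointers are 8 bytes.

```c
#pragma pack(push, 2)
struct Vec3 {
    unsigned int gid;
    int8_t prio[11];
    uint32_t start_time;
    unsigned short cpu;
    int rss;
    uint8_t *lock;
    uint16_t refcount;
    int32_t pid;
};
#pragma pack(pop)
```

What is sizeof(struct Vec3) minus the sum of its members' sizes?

gid at 0 (size 4, align 2) → ends 4
prio at 4 (size 11, align 1) → ends 15
pad 1 to align 2 for start_time
start_time at 16 (size 4, align 2) → ends 20
cpu at 20 (size 2, align 2) → ends 22
rss at 22 (size 4, align 2) → ends 26
lock at 26 (size 8, align 2) → ends 34
refcount at 34 (size 2, align 2) → ends 36
pid at 36 (size 4, align 2) → ends 40
total 40 bytes, alignment 2
data bytes 39, size 40 → padding 1

1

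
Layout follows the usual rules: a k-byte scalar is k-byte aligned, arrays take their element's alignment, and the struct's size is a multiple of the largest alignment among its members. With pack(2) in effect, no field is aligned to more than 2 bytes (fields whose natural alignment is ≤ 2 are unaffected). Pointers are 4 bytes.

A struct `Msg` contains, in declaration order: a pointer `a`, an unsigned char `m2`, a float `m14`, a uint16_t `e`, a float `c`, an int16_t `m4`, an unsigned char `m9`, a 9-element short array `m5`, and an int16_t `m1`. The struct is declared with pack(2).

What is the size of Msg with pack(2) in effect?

40

@0: a [4B, align 2] → 4
@4: m2 [1B, align 1] → 5
+1 pad (align 2)
@6: m14 [4B, align 2] → 10
@10: e [2B, align 2] → 12
@12: c [4B, align 2] → 16
@16: m4 [2B, align 2] → 18
@18: m9 [1B, align 1] → 19
+1 pad (align 2)
@20: m5 [18B, align 2] → 38
@38: m1 [2B, align 2] → 40
size 40, align 2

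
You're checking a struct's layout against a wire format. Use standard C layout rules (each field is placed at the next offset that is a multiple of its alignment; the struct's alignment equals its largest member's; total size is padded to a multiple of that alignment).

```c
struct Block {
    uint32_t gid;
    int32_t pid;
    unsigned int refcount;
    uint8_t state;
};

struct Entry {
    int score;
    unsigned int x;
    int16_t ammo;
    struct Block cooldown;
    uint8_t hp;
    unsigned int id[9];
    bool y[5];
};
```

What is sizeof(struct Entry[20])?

Block: gid at 0 (size 4, align 4) → ends 4; pid at 4 (size 4, align 4) → ends 8; refcount at 8 (size 4, align 4) → ends 12; state at 12 (size 1, align 1) → ends 13; tail pad 3 to reach multiple of 4; total 16 bytes, alignment 4
score at 0 (size 4, align 4) → ends 4
x at 4 (size 4, align 4) → ends 8
ammo at 8 (size 2, align 2) → ends 10
pad 2 to align 4 for cooldown
cooldown at 12 (size 16, align 4) → ends 28
hp at 28 (size 1, align 1) → ends 29
pad 3 to align 4 for id
id at 32 (size 36, align 4) → ends 68
y at 68 (size 5, align 1) → ends 73
tail pad 3 to reach multiple of 4
total 76 bytes, alignment 4
array of 20: 20 × 76 = 1520

1520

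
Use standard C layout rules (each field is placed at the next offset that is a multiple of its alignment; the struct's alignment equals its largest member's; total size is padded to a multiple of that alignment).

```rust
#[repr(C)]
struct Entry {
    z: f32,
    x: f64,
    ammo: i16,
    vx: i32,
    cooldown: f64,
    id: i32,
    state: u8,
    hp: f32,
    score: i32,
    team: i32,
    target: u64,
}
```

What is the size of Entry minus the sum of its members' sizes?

0..4  z  (4B, 4-aligned)
4..8  -- padding (4B)
8..16  x  (8B, 8-aligned)
16..18  ammo  (2B, 2-aligned)
18..20  -- padding (2B)
20..24  vx  (4B, 4-aligned)
24..32  cooldown  (8B, 8-aligned)
32..36  id  (4B, 4-aligned)
36..37  state  (1B, 1-aligned)
37..40  -- padding (3B)
40..44  hp  (4B, 4-aligned)
44..48  score  (4B, 4-aligned)
48..52  team  (4B, 4-aligned)
52..56  -- padding (4B)
56..64  target  (8B, 8-aligned)
sizeof = 64, alignof = 8
data bytes 51, size 64 → padding 13

13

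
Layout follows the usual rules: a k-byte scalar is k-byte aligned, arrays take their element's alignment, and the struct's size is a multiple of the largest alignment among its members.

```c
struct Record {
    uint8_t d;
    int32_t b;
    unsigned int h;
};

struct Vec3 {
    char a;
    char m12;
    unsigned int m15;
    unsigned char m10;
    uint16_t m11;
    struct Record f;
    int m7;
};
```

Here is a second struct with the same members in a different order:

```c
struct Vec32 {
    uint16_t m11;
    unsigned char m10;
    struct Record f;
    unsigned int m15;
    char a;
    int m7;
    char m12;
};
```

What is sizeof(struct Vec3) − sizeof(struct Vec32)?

-4

Record: d at 0 (size 1, align 1) → ends 1; pad 3 to align 4 for b; b at 4 (size 4, align 4) → ends 8; h at 8 (size 4, align 4) → ends 12; total 12 bytes, alignment 4
a at 0 (size 1, align 1) → ends 1
m12 at 1 (size 1, align 1) → ends 2
pad 2 to align 4 for m15
m15 at 4 (size 4, align 4) → ends 8
m10 at 8 (size 1, align 1) → ends 9
pad 1 to align 2 for m11
m11 at 10 (size 2, align 2) → ends 12
f at 12 (size 12, align 4) → ends 24
m7 at 24 (size 4, align 4) → ends 28
total 28 bytes, alignment 4
— Vec32 —
m11 at 0 (size 2, align 2) → ends 2
m10 at 2 (size 1, align 1) → ends 3
pad 1 to align 4 for f
f at 4 (size 12, align 4) → ends 16
m15 at 16 (size 4, align 4) → ends 20
a at 20 (size 1, align 1) → ends 21
pad 3 to align 4 for m7
m7 at 24 (size 4, align 4) → ends 28
m12 at 28 (size 1, align 1) → ends 29
tail pad 3 to reach multiple of 4
total 32 bytes, alignment 4
28 − 32 = -4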